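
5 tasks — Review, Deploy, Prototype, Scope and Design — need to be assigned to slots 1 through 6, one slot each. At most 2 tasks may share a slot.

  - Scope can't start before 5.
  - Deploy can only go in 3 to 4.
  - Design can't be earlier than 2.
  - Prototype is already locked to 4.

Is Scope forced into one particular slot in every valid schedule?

Scope can be 5 (e.g. Review in 1, Design in 2, Scope in 5, Prototype in 4, Deploy in 3) or 6 (e.g. Prototype in 4, Scope in 6, Deploy in 3, Review in 1, Design in 2).

No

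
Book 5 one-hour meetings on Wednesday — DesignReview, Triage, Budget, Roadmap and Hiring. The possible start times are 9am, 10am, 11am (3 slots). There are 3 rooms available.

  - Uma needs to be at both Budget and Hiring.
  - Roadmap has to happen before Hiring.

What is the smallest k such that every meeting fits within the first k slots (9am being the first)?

The precedence chain requires at least 2 distinct slots.
With at most 3 per slot and 5 meetings, at least 2 slots are needed.
2 works (last occupied slot: 10am): for example Budget -> 9am, DesignReview -> 9am, Triage -> 10am, Hiring -> 10am, Roadmap -> 9am.

2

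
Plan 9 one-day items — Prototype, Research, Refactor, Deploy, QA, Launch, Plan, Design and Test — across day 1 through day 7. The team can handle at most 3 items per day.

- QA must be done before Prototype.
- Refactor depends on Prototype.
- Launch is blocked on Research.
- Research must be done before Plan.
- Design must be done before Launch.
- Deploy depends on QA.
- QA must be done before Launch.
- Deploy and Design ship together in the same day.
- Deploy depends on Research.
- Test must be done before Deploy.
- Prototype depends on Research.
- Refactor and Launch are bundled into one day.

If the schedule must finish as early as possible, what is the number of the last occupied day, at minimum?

The precedence chain requires at least 3 distinct days.
With at most 3 per day and 9 work items, at least 3 days are needed.
3 works (last occupied day: day 3): for example Research=day 1, Prototype=day 2, QA=day 1, Launch=day 3, Plan=day 3, Test=day 1, Deploy=day 2, Design=day 2, Refactor=day 3.

day 3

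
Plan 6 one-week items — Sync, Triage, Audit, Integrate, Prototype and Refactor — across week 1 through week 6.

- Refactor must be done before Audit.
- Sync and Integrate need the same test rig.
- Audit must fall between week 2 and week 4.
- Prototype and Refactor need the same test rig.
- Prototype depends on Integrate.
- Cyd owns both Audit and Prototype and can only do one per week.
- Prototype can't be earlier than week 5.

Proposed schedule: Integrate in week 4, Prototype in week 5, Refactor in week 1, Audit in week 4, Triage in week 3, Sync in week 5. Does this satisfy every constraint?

Sync and Integrate need the same test rig — holds.
Prototype and Refactor need the same test rig — holds.
Audit must fall between week 2 and week 4 — holds.
Refactor must be done before Audit — holds.
Prototype can't be earlier than week 5 — holds.
Prototype depends on Integrate — holds.
Cyd owns both Audit and Prototype and can only do one per week — holds.

Valid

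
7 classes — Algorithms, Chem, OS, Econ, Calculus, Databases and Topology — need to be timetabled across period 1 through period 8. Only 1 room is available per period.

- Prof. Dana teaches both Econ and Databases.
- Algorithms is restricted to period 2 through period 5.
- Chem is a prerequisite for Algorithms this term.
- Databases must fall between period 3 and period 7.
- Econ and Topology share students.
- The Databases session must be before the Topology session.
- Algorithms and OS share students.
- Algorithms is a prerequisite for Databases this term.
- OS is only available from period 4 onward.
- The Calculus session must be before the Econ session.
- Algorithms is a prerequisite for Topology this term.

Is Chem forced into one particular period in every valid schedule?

No

Chem can be period 1 (e.g. Calculus in period 6; OS in period 4; Topology in period 5; Algorithms in period 2; Databases in period 3; Chem in period 1; Econ in period 7) or period 2 (e.g. Chem in period 2; Topology in period 6; Algorithms in period 3; OS in period 5; Econ in period 7; Databases in period 4; Calculus in period 1).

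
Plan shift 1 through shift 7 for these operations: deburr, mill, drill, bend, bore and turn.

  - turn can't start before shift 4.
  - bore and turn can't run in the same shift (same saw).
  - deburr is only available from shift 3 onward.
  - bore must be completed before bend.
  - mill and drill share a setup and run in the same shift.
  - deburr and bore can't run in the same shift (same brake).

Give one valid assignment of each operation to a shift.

turn=shift 4, mill=shift 1, bend=shift 2, drill=shift 1, bore=shift 1, deburr=shift 3

Checking: bore(shift 1) before bend(shift 2); bore(shift 1) != turn(shift 4); deburr(shift 3) != bore(shift 1); mill = drill = shift 1; deburr=shift 3 in [shift 3,shift 7]; turn=shift 4 in [shift 4,shift 7].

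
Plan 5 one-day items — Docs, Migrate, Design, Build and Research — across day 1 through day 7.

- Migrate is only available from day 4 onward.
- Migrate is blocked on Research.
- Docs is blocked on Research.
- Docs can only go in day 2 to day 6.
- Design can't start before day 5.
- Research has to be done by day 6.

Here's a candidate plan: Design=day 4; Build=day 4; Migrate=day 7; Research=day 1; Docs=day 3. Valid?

No. Design can't start before day 5 is not satisfied.

Migrate is only available from day 4 onward — holds.
Design can't start before day 5 — violated.
Docs can only go in day 2 to day 6 — holds.
Research has to be done by day 6 — holds.
Docs is blocked on Research — holds.
Migrate is blocked on Research — holds.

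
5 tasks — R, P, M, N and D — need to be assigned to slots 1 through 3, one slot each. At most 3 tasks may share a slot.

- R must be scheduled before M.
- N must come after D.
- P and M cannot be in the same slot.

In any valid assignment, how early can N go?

Precedence pushes N to at least 2.
N at 2 is achievable: D=1; M=2; N=2; P=1; R=1.

2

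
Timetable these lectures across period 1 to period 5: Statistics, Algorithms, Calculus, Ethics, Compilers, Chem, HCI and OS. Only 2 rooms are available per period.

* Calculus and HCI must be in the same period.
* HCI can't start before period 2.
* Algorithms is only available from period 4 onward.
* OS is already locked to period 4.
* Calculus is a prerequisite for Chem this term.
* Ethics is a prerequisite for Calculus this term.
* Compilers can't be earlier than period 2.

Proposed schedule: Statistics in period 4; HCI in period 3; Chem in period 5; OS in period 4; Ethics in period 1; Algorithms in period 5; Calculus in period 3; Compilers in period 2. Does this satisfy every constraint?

OS is already locked to period 4 — holds.
Compilers can't be earlier than period 2 — holds.
HCI can't start before period 2 — holds.
Calculus is a prerequisite for Chem this term — holds.
Calculus and HCI must be in the same period — holds.
Only 2 rooms are available per period — holds.
Algorithms is only available from period 4 onward — holds.
Ethics is a prerequisite for Calculus this term — holds.

Valid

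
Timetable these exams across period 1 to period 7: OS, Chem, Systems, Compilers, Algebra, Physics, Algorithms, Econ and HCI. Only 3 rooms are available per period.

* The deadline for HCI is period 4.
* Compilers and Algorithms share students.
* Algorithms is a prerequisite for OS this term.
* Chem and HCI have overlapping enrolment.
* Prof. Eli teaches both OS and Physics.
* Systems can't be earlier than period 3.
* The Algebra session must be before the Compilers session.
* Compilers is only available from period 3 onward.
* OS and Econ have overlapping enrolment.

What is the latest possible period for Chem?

Chem at period 7 is achievable: Algorithms=period 1, HCI=period 1, OS=period 2, Econ=period 4, Compilers=period 3, Chem=period 7, Physics=period 3, Algebra=period 1, Systems=period 3.

period 7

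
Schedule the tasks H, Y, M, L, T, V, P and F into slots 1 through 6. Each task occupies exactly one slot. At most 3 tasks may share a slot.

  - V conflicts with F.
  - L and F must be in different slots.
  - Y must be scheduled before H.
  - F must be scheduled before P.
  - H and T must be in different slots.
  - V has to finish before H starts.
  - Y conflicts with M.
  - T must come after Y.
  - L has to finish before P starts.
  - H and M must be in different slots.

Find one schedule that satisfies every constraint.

F in 2, V in 1, Y in 1, T in 3, P in 3, H in 2, L in 1, M in 3

Checking: V(1) before H(2); Y(1) before H(2); L(1) before P(3); F(2) before P(3); Y(1) before T(3); H(2) != M(3); Y(1) != M(3); L(1) != F(2); H(2) != T(3); V(1) != F(2); max 3 per slot (cap 3).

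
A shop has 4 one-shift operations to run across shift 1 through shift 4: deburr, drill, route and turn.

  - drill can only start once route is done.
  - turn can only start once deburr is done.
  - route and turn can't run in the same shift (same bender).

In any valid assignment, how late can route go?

shift 3

Downstream work caps route at shift 3.
route at shift 3 is achievable: turn in shift 2; route in shift 3; drill in shift 4; deburr in shift 1.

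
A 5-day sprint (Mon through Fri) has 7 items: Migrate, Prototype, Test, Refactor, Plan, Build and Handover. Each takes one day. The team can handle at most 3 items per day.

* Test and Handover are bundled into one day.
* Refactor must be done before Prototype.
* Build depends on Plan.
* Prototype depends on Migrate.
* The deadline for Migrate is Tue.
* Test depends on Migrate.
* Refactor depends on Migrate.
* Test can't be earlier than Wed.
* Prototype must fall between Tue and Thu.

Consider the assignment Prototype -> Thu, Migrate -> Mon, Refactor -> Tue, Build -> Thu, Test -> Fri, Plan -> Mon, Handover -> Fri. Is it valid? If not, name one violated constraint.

Valid

Test and Handover are bundled into one day — holds.
Test can't be earlier than Wed — holds.
Prototype must fall between Tue and Thu — holds.
Prototype depends on Migrate — holds.
Refactor depends on Migrate — holds.
The deadline for Migrate is Tue — holds.
The team can handle at most 3 items per day — holds.
Refactor must be done before Prototype — holds.
Build depends on Plan — holds.
Test depends on Migrate — holds.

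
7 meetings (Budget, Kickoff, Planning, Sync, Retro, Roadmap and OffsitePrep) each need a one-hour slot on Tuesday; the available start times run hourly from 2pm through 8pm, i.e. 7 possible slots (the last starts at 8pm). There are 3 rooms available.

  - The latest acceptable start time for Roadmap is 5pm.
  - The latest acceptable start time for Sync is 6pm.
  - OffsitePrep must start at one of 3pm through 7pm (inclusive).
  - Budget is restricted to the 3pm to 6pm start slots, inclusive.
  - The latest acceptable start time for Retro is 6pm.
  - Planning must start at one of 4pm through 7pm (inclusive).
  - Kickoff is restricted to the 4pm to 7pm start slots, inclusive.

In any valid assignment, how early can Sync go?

2pm

Sync's own window allows nothing later than 6pm.
Sync at 2pm is achievable: OffsitePrep=3pm, Kickoff=4pm, Roadmap=2pm, Retro=2pm, Sync=2pm, Budget=3pm, Planning=4pm.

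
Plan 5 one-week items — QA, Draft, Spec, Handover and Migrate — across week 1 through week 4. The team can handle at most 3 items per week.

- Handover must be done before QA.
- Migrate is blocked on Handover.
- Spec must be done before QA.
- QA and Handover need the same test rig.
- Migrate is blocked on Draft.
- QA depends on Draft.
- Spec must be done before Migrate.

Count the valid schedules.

Splitting on QA: it can be week 2 (3), week 3 (17), week 4 (36). Listing each branch's schedules as (Draft, Spec, Handover, Migrate) by week number:
QA=week 2: (1,1,1,2) (1,1,1,3) (1,1,1,4) — 3.
QA=week 3: (1,1,1,2) (1,1,1,3) (1,1,1,4) (1,1,2,3) (1,1,2,4) (1,2,1,3) (1,2,1,4) (1,2,2,3) (1,2,2,4) (2,1,1,3) (2,1,1,4) (2,1,2,3) (2,1,2,4) (2,2,1,3) (2,2,1,4) (2,2,2,3) (2,2,2,4) — 17.
QA=week 4: (1,1,1,2) (1,1,1,3) (1,1,1,4) (1,1,2,3) (1,1,2,4) (1,1,3,4) (1,2,1,3) (1,2,1,4) (1,2,2,3) (1,2,2,4) (1,2,3,4) (1,3,1,4) (1,3,2,4) (1,3,3,4) (2,1,1,3) (2,1,1,4) (2,1,2,3) (2,1,2,4) (2,1,3,4) (2,2,1,3) (2,2,1,4) (2,2,2,3) (2,2,2,4) (2,2,3,4) (2,3,1,4) (2,3,2,4) (2,3,3,4) (3,1,1,4) (3,1,2,4) (3,1,3,4) (3,2,1,4) (3,2,2,4) (3,2,3,4) (3,3,1,4) (3,3,2,4) (3,3,3,4) — 36.
Summing: 3 + 17 + 36 = 56.

56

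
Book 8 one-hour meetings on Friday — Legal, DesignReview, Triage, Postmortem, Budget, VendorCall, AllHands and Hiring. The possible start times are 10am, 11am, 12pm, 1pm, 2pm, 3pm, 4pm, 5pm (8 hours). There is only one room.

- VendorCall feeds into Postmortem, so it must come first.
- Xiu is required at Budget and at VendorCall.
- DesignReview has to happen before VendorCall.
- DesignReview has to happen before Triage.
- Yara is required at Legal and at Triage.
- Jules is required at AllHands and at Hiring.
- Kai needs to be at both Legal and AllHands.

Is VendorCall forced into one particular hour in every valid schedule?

VendorCall can be 11am (e.g. Legal=2pm; Triage=12pm; Budget=3pm; VendorCall=11am; DesignReview=10am; AllHands=4pm; Hiring=5pm; Postmortem=1pm) or 12pm (e.g. Triage in 11am; Legal in 2pm; VendorCall in 12pm; AllHands in 4pm; Hiring in 5pm; Postmortem in 1pm; Budget in 3pm; DesignReview in 10am).

No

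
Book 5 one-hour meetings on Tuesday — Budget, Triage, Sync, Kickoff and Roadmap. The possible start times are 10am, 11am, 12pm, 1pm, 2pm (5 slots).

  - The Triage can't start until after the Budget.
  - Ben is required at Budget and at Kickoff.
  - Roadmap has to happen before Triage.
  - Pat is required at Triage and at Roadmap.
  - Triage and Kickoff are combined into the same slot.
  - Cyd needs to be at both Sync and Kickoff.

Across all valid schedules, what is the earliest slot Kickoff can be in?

Kickoff must be in the same slot as Triage, which can't be before 11am, so Kickoff is at least 11am.
Kickoff at 11am is achievable: Triage=11am, Sync=10am, Budget=10am, Kickoff=11am, Roadmap=10am.

11am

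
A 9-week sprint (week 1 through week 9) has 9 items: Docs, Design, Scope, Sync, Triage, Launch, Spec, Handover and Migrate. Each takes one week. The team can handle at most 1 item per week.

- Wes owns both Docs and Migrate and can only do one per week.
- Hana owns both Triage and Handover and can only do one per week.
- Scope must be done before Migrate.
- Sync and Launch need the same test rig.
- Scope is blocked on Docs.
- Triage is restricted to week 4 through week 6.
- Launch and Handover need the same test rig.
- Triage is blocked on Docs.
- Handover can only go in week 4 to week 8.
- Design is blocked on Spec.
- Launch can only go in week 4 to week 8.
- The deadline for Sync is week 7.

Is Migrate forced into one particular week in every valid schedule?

Migrate can be week 3 (e.g. Design -> week 9, Migrate -> week 3, Spec -> week 8, Sync -> week 7, Triage -> week 4, Docs -> week 1, Scope -> week 2, Launch -> week 5, Handover -> week 6) or week 4 (e.g. Sync=week 1, Triage=week 5, Launch=week 6, Spec=week 8, Docs=week 2, Design=week 9, Migrate=week 4, Scope=week 3, Handover=week 7).

No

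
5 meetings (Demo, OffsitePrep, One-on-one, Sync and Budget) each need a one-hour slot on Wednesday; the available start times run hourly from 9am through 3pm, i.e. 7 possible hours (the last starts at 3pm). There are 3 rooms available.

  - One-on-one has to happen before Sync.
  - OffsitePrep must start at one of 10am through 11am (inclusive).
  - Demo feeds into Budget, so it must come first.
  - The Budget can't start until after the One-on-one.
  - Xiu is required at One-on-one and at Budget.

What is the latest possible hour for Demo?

Downstream work caps Demo at 2pm.
Demo at 2pm is achievable: Sync -> 10am, Demo -> 2pm, OffsitePrep -> 10am, One-on-one -> 9am, Budget -> 3pm.

2pm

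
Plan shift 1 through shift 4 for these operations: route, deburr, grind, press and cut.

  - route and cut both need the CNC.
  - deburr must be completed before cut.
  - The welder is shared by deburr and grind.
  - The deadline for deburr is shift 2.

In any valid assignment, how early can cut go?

shift 2

Precedence pushes cut to at least shift 2.
cut at shift 2 is achievable: route in shift 1; grind in shift 2; cut in shift 2; press in shift 1; deburr in shift 1.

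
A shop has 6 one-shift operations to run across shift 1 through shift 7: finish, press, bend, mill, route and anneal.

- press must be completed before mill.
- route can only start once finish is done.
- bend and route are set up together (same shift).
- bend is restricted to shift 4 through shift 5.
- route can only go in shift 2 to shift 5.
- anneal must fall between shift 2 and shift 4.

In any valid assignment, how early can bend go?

shift 4

Bend is available from shift 4; bend's own window allows nothing later than shift 5.
bend at shift 4 is achievable: press in shift 1; finish in shift 1; mill in shift 2; anneal in shift 2; bend in shift 4; route in shift 4.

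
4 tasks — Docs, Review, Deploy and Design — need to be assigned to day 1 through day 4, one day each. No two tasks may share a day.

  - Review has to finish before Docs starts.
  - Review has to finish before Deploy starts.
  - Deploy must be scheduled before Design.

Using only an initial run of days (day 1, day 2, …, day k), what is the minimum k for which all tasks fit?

4 days

The precedence chain requires at least 3 distinct days.
With at most 1 per day and 4 tasks, at least 4 days are needed.
4 works (last occupied day: day 4): for example Deploy -> day 2; Docs -> day 3; Design -> day 4; Review -> day 1.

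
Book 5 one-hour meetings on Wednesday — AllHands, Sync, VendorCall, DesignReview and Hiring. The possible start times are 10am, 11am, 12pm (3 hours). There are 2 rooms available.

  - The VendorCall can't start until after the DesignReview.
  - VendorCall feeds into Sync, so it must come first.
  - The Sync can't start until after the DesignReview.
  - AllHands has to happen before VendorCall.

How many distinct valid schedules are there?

Enumerating: VendorCall in 11am, AllHands in 10am, Sync in 12pm, DesignReview in 10am, Hiring in 11am | DesignReview=10am; Sync=12pm; VendorCall=11am; Hiring=12pm; AllHands=10am.

2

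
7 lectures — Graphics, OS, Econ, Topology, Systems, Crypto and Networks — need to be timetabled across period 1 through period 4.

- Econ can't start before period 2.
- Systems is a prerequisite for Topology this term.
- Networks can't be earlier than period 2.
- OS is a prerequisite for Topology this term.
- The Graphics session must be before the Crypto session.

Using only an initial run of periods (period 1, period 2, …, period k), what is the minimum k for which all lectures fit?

The precedence chain requires at least 2 distinct periods.
2 works (last occupied period: period 2): for example Graphics in period 1, Networks in period 2, Crypto in period 2, OS in period 1, Systems in period 1, Topology in period 2, Econ in period 2.

2 periods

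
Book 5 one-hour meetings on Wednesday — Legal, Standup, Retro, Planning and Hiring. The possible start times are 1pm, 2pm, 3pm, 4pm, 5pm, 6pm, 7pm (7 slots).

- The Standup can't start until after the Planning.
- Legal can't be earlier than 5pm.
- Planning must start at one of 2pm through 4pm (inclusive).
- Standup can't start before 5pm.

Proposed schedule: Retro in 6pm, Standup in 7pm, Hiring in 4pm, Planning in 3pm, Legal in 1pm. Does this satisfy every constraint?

No — it violates: Legal can't be earlier than 5pm

Standup can't start before 5pm — holds.
The Standup can't start until after the Planning — holds.
Legal can't be earlier than 5pm — violated.
Planning must start at one of 2pm through 4pm (inclusive) — holds.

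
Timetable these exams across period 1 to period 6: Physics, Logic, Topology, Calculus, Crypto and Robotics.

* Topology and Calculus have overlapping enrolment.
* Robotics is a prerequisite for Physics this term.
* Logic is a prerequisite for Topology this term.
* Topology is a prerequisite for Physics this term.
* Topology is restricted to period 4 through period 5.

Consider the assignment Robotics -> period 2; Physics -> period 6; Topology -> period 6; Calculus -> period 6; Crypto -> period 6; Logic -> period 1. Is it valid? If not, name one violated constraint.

Robotics is a prerequisite for Physics this term — holds.
Topology is a prerequisite for Physics this term — violated.
Logic is a prerequisite for Topology this term — holds.
Topology is restricted to period 4 through period 5 — violated.
Topology and Calculus have overlapping enrolment — violated.

No. Topology is restricted to period 4 through period 5 is not satisfied.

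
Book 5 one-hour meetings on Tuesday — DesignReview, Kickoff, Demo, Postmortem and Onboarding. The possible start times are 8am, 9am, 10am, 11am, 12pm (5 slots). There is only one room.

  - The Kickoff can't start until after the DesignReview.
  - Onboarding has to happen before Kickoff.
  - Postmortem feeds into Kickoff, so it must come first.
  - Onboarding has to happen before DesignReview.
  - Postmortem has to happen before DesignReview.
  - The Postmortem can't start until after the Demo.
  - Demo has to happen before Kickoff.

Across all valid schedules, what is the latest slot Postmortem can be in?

10am

Precedence pushes Postmortem to at least 9am; downstream work caps Postmortem at 10am.
Postmortem at 10am is achievable: Demo in 8am; Onboarding in 9am; DesignReview in 11am; Postmortem in 10am; Kickoff in 12pm.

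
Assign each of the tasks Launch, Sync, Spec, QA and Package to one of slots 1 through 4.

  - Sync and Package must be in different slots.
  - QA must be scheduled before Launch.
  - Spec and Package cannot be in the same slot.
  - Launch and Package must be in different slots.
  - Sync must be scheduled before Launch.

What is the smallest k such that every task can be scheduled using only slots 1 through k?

3 slots

The precedence chain requires at least 2 distinct slots.
Could 2 slots be enough, i.e. nothing placed later than 2? No: Launch must come after Sync (at 1 or later) → {2}; Sync must come before Launch (at 2 or earlier) → {1}; Package can't share with Sync (1) → {2}; Package can't share with Launch (2) → nothing is left.
So 2 slots is not enough.
3 works (last occupied slot: 3): for example Spec -> 1, Sync -> 1, Launch -> 2, QA -> 1, Package -> 3.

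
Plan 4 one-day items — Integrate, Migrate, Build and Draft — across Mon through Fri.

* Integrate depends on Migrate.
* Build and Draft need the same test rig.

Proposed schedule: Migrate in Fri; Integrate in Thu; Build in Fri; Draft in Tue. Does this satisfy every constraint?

No — it violates: Integrate depends on Migrate

Integrate depends on Migrate — violated.
Build and Draft need the same test rig — holds.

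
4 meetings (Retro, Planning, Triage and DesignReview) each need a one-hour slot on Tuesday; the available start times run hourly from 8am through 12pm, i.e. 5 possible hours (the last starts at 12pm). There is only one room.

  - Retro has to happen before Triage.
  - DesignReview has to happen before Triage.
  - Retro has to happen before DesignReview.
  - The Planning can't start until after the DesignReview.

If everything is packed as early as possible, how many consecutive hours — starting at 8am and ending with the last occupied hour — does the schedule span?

The precedence chain requires at least 3 distinct hours.
With at most 1 per hour and 4 meetings, at least 4 hours are needed.
4 works (last occupied hour: 11am): for example Planning in 11am; Triage in 10am; Retro in 8am; DesignReview in 9am.

4 hours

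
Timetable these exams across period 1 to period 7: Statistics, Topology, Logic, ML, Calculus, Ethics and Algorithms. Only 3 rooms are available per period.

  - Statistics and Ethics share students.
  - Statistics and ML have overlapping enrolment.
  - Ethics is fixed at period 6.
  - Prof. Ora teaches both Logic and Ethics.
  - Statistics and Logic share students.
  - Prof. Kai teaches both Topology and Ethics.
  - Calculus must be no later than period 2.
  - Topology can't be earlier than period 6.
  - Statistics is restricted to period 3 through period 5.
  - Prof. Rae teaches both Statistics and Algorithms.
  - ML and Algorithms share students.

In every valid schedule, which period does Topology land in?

period 7

Topology's window is period 6–period 7.
Ethics is fixed at period 6, and Topology can't share a period with Ethics.
So Topology must be period 7.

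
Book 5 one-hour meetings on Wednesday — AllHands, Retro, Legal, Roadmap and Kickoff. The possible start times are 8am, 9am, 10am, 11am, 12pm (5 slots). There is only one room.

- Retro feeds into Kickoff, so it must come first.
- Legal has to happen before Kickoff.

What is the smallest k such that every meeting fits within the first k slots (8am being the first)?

The precedence chain requires at least 2 distinct slots.
With at most 1 per slot and 5 meetings, at least 5 slots are needed.
5 works (last occupied slot: 12pm): for example AllHands=11am, Kickoff=10am, Retro=8am, Roadmap=12pm, Legal=9am.

5 slots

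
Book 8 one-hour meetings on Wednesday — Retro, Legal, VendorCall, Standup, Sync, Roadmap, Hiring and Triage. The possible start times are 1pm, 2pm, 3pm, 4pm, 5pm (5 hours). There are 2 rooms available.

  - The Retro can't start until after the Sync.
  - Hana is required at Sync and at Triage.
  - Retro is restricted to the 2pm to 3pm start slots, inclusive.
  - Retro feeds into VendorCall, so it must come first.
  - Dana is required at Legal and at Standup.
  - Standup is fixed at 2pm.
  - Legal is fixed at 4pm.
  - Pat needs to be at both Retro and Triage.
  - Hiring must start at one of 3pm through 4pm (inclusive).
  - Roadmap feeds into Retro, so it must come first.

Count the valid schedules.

29

Splitting on Retro: it can be 2pm (11), 3pm (18). Listing each branch's schedules as (Legal, VendorCall, Standup, Sync, Roadmap, Hiring, Triage):
Retro=2pm: (4pm,3pm,2pm,1pm,1pm,3pm,4pm) (4pm,3pm,2pm,1pm,1pm,3pm,5pm) (4pm,3pm,2pm,1pm,1pm,4pm,3pm) (4pm,3pm,2pm,1pm,1pm,4pm,5pm) (4pm,4pm,2pm,1pm,1pm,3pm,3pm) (4pm,4pm,2pm,1pm,1pm,3pm,5pm) (4pm,5pm,2pm,1pm,1pm,3pm,3pm) (4pm,5pm,2pm,1pm,1pm,3pm,4pm) (4pm,5pm,2pm,1pm,1pm,3pm,5pm) (4pm,5pm,2pm,1pm,1pm,4pm,3pm) (4pm,5pm,2pm,1pm,1pm,4pm,5pm) — 11.
Retro=3pm: (4pm,4pm,2pm,1pm,1pm,3pm,2pm) (4pm,4pm,2pm,1pm,1pm,3pm,5pm) (4pm,4pm,2pm,1pm,2pm,3pm,5pm) (4pm,4pm,2pm,2pm,1pm,3pm,1pm) (4pm,4pm,2pm,2pm,1pm,3pm,5pm) (4pm,5pm,2pm,1pm,1pm,3pm,2pm) (4pm,5pm,2pm,1pm,1pm,3pm,4pm) (4pm,5pm,2pm,1pm,1pm,3pm,5pm) (4pm,5pm,2pm,1pm,1pm,4pm,2pm) (4pm,5pm,2pm,1pm,1pm,4pm,5pm) (4pm,5pm,2pm,1pm,2pm,3pm,4pm) (4pm,5pm,2pm,1pm,2pm,3pm,5pm) (4pm,5pm,2pm,1pm,2pm,4pm,5pm) (4pm,5pm,2pm,2pm,1pm,3pm,1pm) (4pm,5pm,2pm,2pm,1pm,3pm,4pm) (4pm,5pm,2pm,2pm,1pm,3pm,5pm) (4pm,5pm,2pm,2pm,1pm,4pm,1pm) (4pm,5pm,2pm,2pm,1pm,4pm,5pm) — 18.
Summing: 11 + 18 = 29.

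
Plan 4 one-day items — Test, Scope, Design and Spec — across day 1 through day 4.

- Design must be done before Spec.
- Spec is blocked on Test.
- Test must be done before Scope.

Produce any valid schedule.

Scope=day 2; Spec=day 2; Design=day 1; Test=day 1

Checking: Design(day 1) before Spec(day 2); Test(day 1) before Scope(day 2); Test(day 1) before Spec(day 2).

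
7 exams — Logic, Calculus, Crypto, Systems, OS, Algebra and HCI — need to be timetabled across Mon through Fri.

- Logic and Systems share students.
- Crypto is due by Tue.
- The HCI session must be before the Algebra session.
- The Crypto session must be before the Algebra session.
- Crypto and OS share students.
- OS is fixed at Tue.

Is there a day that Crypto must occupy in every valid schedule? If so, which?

Crypto's window is Mon–Tue.
OS is fixed at Tue, and Crypto can't share a day with OS.
So Crypto must be Mon.

Mon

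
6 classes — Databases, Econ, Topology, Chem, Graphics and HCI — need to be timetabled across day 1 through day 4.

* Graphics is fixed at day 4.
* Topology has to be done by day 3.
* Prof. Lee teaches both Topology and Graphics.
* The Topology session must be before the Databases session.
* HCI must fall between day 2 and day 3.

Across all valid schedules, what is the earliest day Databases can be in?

day 2

Precedence pushes Databases to at least day 2.
Databases at day 2 is achievable: Topology in day 1, Graphics in day 4, Databases in day 2, Econ in day 1, HCI in day 2, Chem in day 1.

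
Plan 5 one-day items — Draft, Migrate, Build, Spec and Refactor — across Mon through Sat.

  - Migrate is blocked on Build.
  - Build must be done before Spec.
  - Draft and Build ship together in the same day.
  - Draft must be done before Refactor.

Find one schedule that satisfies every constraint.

Spec in Tue; Build in Mon; Draft in Mon; Refactor in Tue; Migrate in Tue

Checking: Draft(Mon) before Refactor(Tue); Build(Mon) before Spec(Tue); Build(Mon) before Migrate(Tue); Draft = Build = Mon.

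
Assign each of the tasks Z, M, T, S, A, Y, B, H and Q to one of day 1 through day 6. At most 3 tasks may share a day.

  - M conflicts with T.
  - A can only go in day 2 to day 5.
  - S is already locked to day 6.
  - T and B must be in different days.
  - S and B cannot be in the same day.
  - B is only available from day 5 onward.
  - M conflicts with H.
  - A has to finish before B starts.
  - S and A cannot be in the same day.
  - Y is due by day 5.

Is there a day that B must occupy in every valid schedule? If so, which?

B's window is day 5–day 6.
S is fixed at day 6, and B can't share a day with S.
So B must be day 5.

day 5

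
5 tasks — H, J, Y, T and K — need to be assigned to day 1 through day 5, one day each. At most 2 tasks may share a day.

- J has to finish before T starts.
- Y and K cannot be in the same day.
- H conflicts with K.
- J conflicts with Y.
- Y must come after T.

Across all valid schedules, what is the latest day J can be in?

day 3

Downstream work caps J at day 3.
J at day 3 is achievable: T -> day 4, K -> day 2, Y -> day 5, H -> day 1, J -> day 3.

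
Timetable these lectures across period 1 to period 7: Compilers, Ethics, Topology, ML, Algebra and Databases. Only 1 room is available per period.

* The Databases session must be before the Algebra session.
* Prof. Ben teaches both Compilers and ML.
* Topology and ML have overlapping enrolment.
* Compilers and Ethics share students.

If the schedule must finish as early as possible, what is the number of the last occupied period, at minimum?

The precedence chain requires at least 2 distinct periods.
With at most 1 per period and 6 lectures, at least 6 periods are needed.
6 works (last occupied period: period 6): for example Compilers -> period 3, Algebra -> period 2, Topology -> period 5, Ethics -> period 4, Databases -> period 1, ML -> period 6.

6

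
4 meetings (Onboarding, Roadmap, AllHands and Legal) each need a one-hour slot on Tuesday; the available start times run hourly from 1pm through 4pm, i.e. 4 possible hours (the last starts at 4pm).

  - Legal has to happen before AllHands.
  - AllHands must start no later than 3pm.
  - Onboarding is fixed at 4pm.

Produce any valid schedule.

Roadmap in 1pm, Legal in 1pm, Onboarding in 4pm, AllHands in 2pm

Checking: Legal(1pm) before AllHands(2pm); AllHands=2pm in [1pm,3pm]; Onboarding=4pm in [4pm,4pm].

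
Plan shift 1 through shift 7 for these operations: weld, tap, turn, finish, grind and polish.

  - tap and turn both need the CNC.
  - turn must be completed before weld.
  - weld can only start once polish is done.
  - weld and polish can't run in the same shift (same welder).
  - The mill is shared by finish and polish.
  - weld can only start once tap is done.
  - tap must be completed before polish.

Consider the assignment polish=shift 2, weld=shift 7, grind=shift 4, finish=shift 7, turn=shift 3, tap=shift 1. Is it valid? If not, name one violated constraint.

Yes, all constraints hold

weld can only start once polish is done — holds.
The mill is shared by finish and polish — holds.
weld can only start once tap is done — holds.
tap and turn both need the CNC — holds.
tap must be completed before polish — holds.
weld and polish can't run in the same shift (same welder) — holds.
turn must be completed before weld — holds.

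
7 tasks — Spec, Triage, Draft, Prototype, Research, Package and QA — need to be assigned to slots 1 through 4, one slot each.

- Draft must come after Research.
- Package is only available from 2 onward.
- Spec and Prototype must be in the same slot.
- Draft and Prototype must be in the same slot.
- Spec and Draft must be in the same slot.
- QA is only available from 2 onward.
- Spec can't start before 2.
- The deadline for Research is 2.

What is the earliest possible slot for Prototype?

Prototype must be in the same slot as Spec, which can't be before 2, so Prototype is at least 2.
Prototype at 2 is achievable: QA -> 2, Draft -> 2, Research -> 1, Prototype -> 2, Spec -> 2, Triage -> 1, Package -> 2.

2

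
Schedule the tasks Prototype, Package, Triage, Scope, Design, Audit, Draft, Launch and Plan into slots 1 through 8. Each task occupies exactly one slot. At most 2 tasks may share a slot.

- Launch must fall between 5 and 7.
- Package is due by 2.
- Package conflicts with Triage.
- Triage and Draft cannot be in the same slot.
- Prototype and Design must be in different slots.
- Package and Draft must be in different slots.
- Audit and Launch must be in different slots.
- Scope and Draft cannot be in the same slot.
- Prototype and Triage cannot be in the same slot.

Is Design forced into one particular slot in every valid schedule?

Design can be 1 (e.g. Package=1, Scope=2, Plan=4, Audit=3, Launch=5, Design=1, Triage=3, Prototype=2, Draft=4) or 2 (e.g. Launch -> 5, Scope -> 3, Audit -> 3, Plan -> 4, Package -> 1, Draft -> 4, Design -> 2, Triage -> 2, Prototype -> 1).

No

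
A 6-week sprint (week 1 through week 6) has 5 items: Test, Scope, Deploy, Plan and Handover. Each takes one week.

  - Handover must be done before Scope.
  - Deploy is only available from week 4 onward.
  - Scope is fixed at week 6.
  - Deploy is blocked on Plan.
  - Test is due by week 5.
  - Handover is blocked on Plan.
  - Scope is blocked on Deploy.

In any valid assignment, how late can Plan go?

Downstream work caps Plan at week 4.
Plan at week 4 is achievable: Deploy=week 5, Test=week 1, Handover=week 5, Scope=week 6, Plan=week 4.

week 4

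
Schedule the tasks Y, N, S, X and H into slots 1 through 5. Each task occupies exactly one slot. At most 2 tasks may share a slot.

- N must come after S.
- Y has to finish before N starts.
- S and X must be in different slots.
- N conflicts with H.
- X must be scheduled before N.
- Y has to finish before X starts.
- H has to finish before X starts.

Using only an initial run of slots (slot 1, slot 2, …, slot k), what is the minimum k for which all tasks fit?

The precedence chain requires at least 3 distinct slots.
With at most 2 per slot and 5 tasks, at least 3 slots are needed.
Could 3 slots be enough, i.e. nothing placed later than 3? No: N must come after Y (at 1 or later) → {2, 3}; Y must come before N (at 3 or earlier) → {1, 2}; S must come before N (at 3 or earlier) → {1, 2}; X must come after H (at 1 or later) → {2, 3}; H must come before X (at 3 or earlier) → {1, 2}; N must come after X (at 2 or later) → {3}; X must come before N (at 3 or earlier) → {2}; Y must come before X (at 2 or earlier) → {1}; S can't share with X (2) → {1}; H can't use 1, already full with Y and S (limit 2) → {2}; X must come after H (at 2 or later) → nothing is left.
So 3 slots is not enough.
4 works (last occupied slot: 4): for example S -> 3; H -> 1; Y -> 1; X -> 2; N -> 4.

4 slots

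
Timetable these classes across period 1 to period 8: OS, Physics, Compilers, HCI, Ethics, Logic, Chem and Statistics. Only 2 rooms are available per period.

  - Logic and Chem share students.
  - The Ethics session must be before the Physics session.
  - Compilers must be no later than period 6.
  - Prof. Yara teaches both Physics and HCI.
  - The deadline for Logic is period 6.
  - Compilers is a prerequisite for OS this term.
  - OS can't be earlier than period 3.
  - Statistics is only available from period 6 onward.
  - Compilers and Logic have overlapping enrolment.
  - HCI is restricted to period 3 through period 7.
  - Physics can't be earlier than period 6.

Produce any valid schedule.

Compilers -> period 1, Physics -> period 6, Statistics -> period 6, Chem -> period 4, Logic -> period 2, OS -> period 3, HCI -> period 3, Ethics -> period 1

Checking: Ethics(period 1) before Physics(period 6); Compilers(period 1) before OS(period 3); Compilers(period 1) != Logic(period 2); Physics(period 6) != HCI(period 3); Logic(period 2) != Chem(period 4); OS=period 3 in [period 3,period 8]; Compilers=period 1 in [period 1,period 6]; Physics=period 6 in [period 6,period 8]; Statistics=period 6 in [period 6,period 8]; Logic=period 2 in [period 1,period 6]; HCI=period 3 in [period 3,period 7]; max 2 per period (cap 2).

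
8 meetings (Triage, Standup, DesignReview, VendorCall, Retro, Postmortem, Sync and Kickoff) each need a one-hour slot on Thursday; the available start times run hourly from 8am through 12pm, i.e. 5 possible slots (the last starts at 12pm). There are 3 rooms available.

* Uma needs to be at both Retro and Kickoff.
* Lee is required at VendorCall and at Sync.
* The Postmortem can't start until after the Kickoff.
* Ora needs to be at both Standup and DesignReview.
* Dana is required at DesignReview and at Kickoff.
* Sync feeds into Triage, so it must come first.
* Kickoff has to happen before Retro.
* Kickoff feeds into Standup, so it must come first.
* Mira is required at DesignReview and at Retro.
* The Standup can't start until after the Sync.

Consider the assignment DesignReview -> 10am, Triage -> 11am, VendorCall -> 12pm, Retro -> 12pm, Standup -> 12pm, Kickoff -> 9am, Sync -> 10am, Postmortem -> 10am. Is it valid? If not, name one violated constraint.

Dana is required at DesignReview and at Kickoff — holds.
The Standup can't start until after the Sync — holds.
There are 3 rooms available — holds.
Lee is required at VendorCall and at Sync — holds.
Uma needs to be at both Retro and Kickoff — holds.
Kickoff has to happen before Retro — holds.
Kickoff feeds into Standup, so it must come first — holds.
Sync feeds into Triage, so it must come first — holds.
The Postmortem can't start until after the Kickoff — holds.
Ora needs to be at both Standup and DesignReview — holds.
Mira is required at DesignReview and at Retro — holds.

Yes, all constraints hold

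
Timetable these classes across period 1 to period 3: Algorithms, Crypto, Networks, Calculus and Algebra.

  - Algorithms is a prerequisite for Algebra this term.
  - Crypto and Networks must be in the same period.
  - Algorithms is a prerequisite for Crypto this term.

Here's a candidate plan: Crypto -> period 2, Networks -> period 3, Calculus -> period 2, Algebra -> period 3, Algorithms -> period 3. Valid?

Crypto and Networks must be in the same period — violated.
Algorithms is a prerequisite for Crypto this term — violated.
Algorithms is a prerequisite for Algebra this term — violated.

No. Algorithms is a prerequisite for Crypto this term is not satisfied.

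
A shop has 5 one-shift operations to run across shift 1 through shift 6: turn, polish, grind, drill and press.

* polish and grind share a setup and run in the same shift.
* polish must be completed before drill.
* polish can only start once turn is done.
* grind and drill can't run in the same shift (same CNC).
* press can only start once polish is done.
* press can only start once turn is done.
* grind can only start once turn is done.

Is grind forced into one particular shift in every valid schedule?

grind can be shift 2 (e.g. polish -> shift 2, press -> shift 3, grind -> shift 2, drill -> shift 3, turn -> shift 1) or shift 3 (e.g. press -> shift 4; polish -> shift 3; turn -> shift 1; grind -> shift 3; drill -> shift 4).

No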